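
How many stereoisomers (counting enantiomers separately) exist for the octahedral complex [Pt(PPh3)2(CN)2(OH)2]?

An octahedron has six vertices in three trans pairs; every non-trans pair is cis.
The distinct arrangements are (5 in all): PPh3 trans, CN trans, OH trans; PPh3 cis, CN trans, OH cis; PPh3 trans, CN cis, OH cis; PPh3 cis, CN cis, OH cis (chiral); PPh3 cis, CN cis, OH trans.
One of these lacks any improper symmetry element and so occurs as an enantiomeric pair, giving 5 + 1 = 6 stereoisomers in total.

6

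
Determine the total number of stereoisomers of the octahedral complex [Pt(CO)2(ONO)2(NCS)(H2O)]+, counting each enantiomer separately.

8

In an octahedral complex each vertex has one trans partner and four cis neighbours.
There are 6 geometric isomers: CO trans, ONO trans; CO trans, ONO cis; CO cis, ONO trans; CO cis, ONO cis (3 arrangements, 2 chiral).
Of these, 2 lack any improper symmetry element and so occur as enantiomeric pairs, giving 6 + 2 = 8 stereoisomers in total.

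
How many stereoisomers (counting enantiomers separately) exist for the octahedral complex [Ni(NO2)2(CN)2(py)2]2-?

6

In an octahedral complex each vertex has one trans partner and four cis neighbours.
Systematic placement gives 5 geometric isomers: NO2 trans, CN trans, py trans; NO2 cis, CN trans, py cis; NO2 cis, CN cis, py trans; NO2 cis, CN cis, py cis (chiral); NO2 trans, CN cis, py cis.
One of these lacks any improper symmetry element and so occurs as an enantiomeric pair, giving 5 + 1 = 6 stereoisomers in total.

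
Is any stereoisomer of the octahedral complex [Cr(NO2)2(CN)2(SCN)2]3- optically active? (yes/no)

The six octahedral sites form three mutually perpendicular trans pairs.
Working through the distinct placements yields 5 geometric isomers: NO2 trans, CN trans, SCN trans; NO2 cis, CN trans, SCN cis; NO2 cis, CN cis, SCN trans; NO2 cis, CN cis, SCN cis (chiral); NO2 trans, CN cis, SCN cis.
One of these lacks any improper symmetry element and so occurs as an enantiomeric pair, giving 5 + 1 = 6 stereoisomers in total.

yes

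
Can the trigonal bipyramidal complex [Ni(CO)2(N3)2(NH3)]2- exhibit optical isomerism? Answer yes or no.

yes

In a trigonal bipyramid the two axial positions differ from the three equatorial ones.
Placing the ligands in turn and identifying arrangements related by rotation or reflection leaves 5 distinct geometric isomers.
One of these lacks any improper symmetry element and so occurs as an enantiomeric pair, giving 5 + 1 = 6 stereoisomers in total.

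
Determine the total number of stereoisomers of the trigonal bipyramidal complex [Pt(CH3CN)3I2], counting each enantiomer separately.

3

A trigonal bipyramid has two axial and three equatorial sites, which are chemically inequivalent.
There are 3 geometric isomers: I both equatorial; I one axial, one equatorial; I both axial.
Each arrangement has an internal mirror plane or centre of symmetry, so none is chiral.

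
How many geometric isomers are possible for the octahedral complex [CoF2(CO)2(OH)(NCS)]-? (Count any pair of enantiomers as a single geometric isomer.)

6

In an octahedral complex each vertex has one trans partner and four cis neighbours.
There are 6 geometric isomers: F trans, CO trans; F cis, CO trans; F cis, CO cis (3 arrangements, 2 chiral); F trans, CO cis.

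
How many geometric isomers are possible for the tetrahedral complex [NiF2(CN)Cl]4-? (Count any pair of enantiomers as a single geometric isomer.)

All four vertices of a tetrahedron are equivalent and mutually adjacent, so cis/trans isomerism cannot arise.
Only one geometric arrangement is possible.

1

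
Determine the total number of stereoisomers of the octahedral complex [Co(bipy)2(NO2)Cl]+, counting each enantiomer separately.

3

The six octahedral sites form three mutually perpendicular trans pairs.
Each bipy is bidentate and must span two cis positions.
There are 2 geometric isomers: NO2 and Cl mutually trans; NO2 and Cl mutually cis (chiral).
One of these lacks any improper symmetry element and so occurs as an enantiomeric pair, giving 2 + 1 = 3 stereoisomers in total.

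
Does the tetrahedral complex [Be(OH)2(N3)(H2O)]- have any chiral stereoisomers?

no

All four vertices of a tetrahedron are equivalent and mutually adjacent, so cis/trans isomerism cannot arise.
Only one geometric arrangement is possible.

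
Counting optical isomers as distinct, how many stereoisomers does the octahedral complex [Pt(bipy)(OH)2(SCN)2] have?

The six octahedral sites form three mutually perpendicular trans pairs.
Each bipy is bidentate and must span two cis positions.
Systematic placement gives 3 geometric isomers: OH trans, SCN cis; OH cis, SCN cis (chiral); OH cis, SCN trans.
One of these lacks any improper symmetry element and so occurs as an enantiomeric pair, giving 3 + 1 = 4 stereoisomers in total.

4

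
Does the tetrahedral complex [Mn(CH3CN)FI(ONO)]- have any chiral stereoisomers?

yes

Only one geometric arrangement is possible; it has no improper symmetry element, so it exists as a pair of enantiomers (2 stereoisomers).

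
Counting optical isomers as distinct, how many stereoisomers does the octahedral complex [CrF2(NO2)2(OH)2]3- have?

6

In an octahedral complex each vertex has one trans partner and four cis neighbours.
Working through the distinct placements yields 5 geometric isomers: F trans, NO2 trans, OH trans; F trans, NO2 cis, OH cis; F cis, NO2 cis, OH trans; F cis, NO2 cis, OH cis (chiral); F cis, NO2 trans, OH cis.
One of these lacks any improper symmetry element and so occurs as an enantiomeric pair, giving 5 + 1 = 6 stereoisomers in total.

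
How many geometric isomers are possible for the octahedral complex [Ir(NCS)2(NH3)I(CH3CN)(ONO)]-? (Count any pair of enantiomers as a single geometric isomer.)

9

The six octahedral sites form three mutually perpendicular trans pairs.
Placing the ligands in turn and identifying arrangements related by rotation or reflection leaves 9 distinct geometric isomers.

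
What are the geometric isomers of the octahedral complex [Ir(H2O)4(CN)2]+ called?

cis and trans

The six octahedral sites form three mutually perpendicular trans pairs.
Systematic placement gives 2 geometric isomers: CN trans; CN cis.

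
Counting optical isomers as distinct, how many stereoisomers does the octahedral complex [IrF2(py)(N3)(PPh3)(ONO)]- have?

15

The six octahedral sites form three mutually perpendicular trans pairs.
Placing the ligands in turn and identifying arrangements related by rotation or reflection leaves 9 distinct geometric isomers.
Of these, 6 lack any improper symmetry element and so occur as enantiomeric pairs, giving 9 + 6 = 15 stereoisomers in total.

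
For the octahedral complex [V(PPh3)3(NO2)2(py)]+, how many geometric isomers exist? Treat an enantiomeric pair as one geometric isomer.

An octahedron has six vertices in three trans pairs; every non-trans pair is cis.
Working through the distinct placements yields 3 geometric isomers: PPh3 mer, NO2 trans; PPh3 fac, NO2 cis; PPh3 mer, NO2 cis.

3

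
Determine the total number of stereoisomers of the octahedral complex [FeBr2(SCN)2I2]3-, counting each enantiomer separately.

In an octahedral complex each vertex has one trans partner and four cis neighbours.
Working through the distinct placements yields 5 geometric isomers: Br trans, SCN trans, I trans; Br trans, SCN cis, I cis; Br cis, SCN trans, I cis; Br cis, SCN cis, I cis (chiral); Br cis, SCN cis, I trans.
One of these lacks any improper symmetry element and so occurs as an enantiomeric pair, giving 5 + 1 = 6 stereoisomers in total.

6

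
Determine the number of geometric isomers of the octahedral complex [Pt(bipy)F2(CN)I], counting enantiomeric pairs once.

In an octahedral complex each vertex has one trans partner and four cis neighbours.
Each bipy is bidentate and must span two cis positions.
Systematic placement gives 4 geometric isomers: F cis (3 arrangements, 2 chiral); F trans.

4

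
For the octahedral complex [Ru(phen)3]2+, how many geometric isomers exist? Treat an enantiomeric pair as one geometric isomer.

An octahedron has six vertices in three trans pairs; every non-trans pair is cis.
Each phen is bidentate and must span two cis positions.
Only one geometric arrangement is possible; it has no improper symmetry element, so it exists as a pair of enantiomers (2 stereoisomers).

1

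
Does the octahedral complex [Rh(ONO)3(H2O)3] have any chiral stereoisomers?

no

An octahedron has six vertices in three trans pairs; every non-trans pair is cis.
The distinct arrangements are (2 in all): ONO mer; ONO fac.
Each arrangement has an internal mirror plane or centre of symmetry, so none is chiral.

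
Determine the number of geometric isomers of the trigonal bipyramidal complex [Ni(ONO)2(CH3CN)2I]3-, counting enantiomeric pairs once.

A trigonal bipyramid has two axial and three equatorial sites, which are chemically inequivalent.
Systematic enumeration (placing each ligand type in turn and discarding arrangements equivalent by rotation or reflection) gives 5 geometric isomers.

5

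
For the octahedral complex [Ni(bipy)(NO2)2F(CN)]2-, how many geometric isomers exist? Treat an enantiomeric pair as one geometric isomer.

4

In an octahedral complex each vertex has one trans partner and four cis neighbours.
Each bipy is bidentate and must span two cis positions.
Working through the distinct placements yields 4 geometric isomers: NO2 cis (3 arrangements, 2 chiral); NO2 trans.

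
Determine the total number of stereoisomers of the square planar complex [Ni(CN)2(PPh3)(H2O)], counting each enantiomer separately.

2

A square has two trans pairs of vertices; adjacent vertices are cis.
There are 2 geometric isomers: CN cis; CN trans.
Each arrangement has an internal mirror plane or centre of symmetry, so none is chiral.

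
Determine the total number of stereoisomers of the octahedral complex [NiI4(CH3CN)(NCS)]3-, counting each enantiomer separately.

2

An octahedron has six vertices in three trans pairs; every non-trans pair is cis.
Systematic placement gives 2 geometric isomers: CH3CN and NCS mutually cis; CH3CN and NCS mutually trans.
Each arrangement has an internal mirror plane or centre of symmetry, so none is chiral.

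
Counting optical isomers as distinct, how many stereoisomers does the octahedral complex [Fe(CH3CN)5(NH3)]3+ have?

1

Only one geometric arrangement is possible.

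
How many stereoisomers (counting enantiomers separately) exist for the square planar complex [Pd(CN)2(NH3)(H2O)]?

A square has two trans pairs of vertices; adjacent vertices are cis.
Systematic placement gives 2 geometric isomers: CN cis; CN trans.
Each arrangement has an internal mirror plane or centre of symmetry, so none is chiral.

2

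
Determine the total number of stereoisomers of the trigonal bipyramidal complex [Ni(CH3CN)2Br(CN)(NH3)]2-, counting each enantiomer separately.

10

A trigonal bipyramid has two axial and three equatorial sites, which are chemically inequivalent.
Systematic enumeration (placing each ligand type in turn and discarding arrangements equivalent by rotation or reflection) gives 7 geometric isomers.
Of these, 3 lack any improper symmetry element and so occur as enantiomeric pairs, giving 7 + 3 = 10 stereoisomers in total.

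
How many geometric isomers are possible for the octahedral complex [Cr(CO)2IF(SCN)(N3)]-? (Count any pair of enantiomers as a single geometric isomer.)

Placing the ligands in turn and identifying arrangements related by rotation or reflection leaves 9 distinct geometric isomers.

9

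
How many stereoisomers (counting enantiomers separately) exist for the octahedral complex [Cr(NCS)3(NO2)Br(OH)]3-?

5

In an octahedral complex each vertex has one trans partner and four cis neighbours.
Systematic placement gives 4 geometric isomers: NCS mer (3 arrangements); NCS fac (chiral).
One of these lacks any improper symmetry element and so occurs as an enantiomeric pair, giving 4 + 1 = 5 stereoisomers in total.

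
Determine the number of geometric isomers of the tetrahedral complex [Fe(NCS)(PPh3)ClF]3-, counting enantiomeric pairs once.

All four vertices of a tetrahedron are equivalent and mutually adjacent, so cis/trans isomerism cannot arise.
Only one geometric arrangement is possible; it has no improper symmetry element, so it exists as a pair of enantiomers (2 stereoisomers).

1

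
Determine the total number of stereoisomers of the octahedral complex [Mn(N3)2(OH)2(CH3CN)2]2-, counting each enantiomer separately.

An octahedron has six vertices in three trans pairs; every non-trans pair is cis.
Working through the distinct placements yields 5 geometric isomers: N3 trans, OH trans, CH3CN trans; N3 cis, OH cis, CH3CN trans; N3 cis, OH trans, CH3CN cis; N3 cis, OH cis, CH3CN cis (chiral); N3 trans, OH cis, CH3CN cis.
One of these lacks any improper symmetry element and so occurs as an enantiomeric pair, giving 5 + 1 = 6 stereoisomers in total.

6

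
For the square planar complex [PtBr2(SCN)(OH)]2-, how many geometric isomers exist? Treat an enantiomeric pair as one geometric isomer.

2

A square has two trans pairs of vertices; adjacent vertices are cis.
Working through the distinct placements yields 2 geometric isomers: Br cis; Br trans.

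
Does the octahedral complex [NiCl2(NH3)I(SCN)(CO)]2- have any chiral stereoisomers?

yes

An octahedron has six vertices in three trans pairs; every non-trans pair is cis.
Exhaustive case analysis gives 9 geometric isomers.
Of these, 6 lack any improper symmetry element and so occur as enantiomeric pairs, giving 9 + 6 = 15 stereoisomers in total.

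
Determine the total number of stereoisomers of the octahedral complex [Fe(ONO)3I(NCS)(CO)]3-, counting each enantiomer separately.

The six octahedral sites form three mutually perpendicular trans pairs.
Systematic placement gives 4 geometric isomers: ONO mer (3 arrangements); ONO fac (chiral).
One of these lacks any improper symmetry element and so occurs as an enantiomeric pair, giving 4 + 1 = 5 stereoisomers in total.

5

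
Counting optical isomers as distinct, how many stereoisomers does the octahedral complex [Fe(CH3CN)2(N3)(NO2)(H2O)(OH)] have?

15

In an octahedral complex each vertex has one trans partner and four cis neighbours.
Exhaustive case analysis gives 9 geometric isomers.
Of these, 6 lack any improper symmetry element and so occur as enantiomeric pairs, giving 9 + 6 = 15 stereoisomers in total.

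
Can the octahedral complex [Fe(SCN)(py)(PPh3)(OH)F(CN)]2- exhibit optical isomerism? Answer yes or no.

yes

The six octahedral sites form three mutually perpendicular trans pairs.
Exhaustive case analysis gives 15 geometric isomers.
Of these, 15 lack any improper symmetry element and so occur as enantiomeric pairs, giving 15 + 15 = 30 stereoisomers in total.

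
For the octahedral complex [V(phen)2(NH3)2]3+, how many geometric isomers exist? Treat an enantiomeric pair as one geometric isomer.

In an octahedral complex each vertex has one trans partner and four cis neighbours.
Each phen is bidentate and must span two cis positions.
The distinct arrangements are (2 in all): NH3 trans; NH3 cis (chiral).

2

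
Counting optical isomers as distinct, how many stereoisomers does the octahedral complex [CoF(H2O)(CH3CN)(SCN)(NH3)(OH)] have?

In an octahedral complex each vertex has one trans partner and four cis neighbours.
Placing the ligands in turn and identifying arrangements related by rotation or reflection leaves 15 distinct geometric isomers.
Of these, 15 lack any improper symmetry element and so occur as enantiomeric pairs, giving 15 + 15 = 30 stereoisomers in total.

30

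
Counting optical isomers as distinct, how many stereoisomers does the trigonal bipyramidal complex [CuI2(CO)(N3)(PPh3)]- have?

10

A trigonal bipyramid has two axial and three equatorial sites, which are chemically inequivalent.
Exhaustive case analysis gives 7 geometric isomers.
Of these, 3 lack any improper symmetry element and so occur as enantiomeric pairs, giving 7 + 3 = 10 stereoisomers in total.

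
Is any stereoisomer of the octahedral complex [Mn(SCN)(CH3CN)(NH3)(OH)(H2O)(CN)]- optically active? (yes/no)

yes

In an octahedral complex each vertex has one trans partner and four cis neighbours.
Exhaustive case analysis gives 15 geometric isomers.
Of these, 15 lack any improper symmetry element and so occur as enantiomeric pairs, giving 15 + 15 = 30 stereoisomers in total.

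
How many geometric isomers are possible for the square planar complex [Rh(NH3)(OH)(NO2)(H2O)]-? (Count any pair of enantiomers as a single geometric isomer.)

In a square planar complex each vertex has one trans partner and two cis neighbours.
Systematic placement gives 3 geometric isomers: (H2O/NO2 trans, NH3/OH trans); (H2O/OH trans, NH3/NO2 trans); (H2O/NH3 trans, NO2/OH trans).

3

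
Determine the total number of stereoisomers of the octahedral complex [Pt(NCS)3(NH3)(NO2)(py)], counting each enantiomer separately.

5

An octahedron has six vertices in three trans pairs; every non-trans pair is cis.
There are 4 geometric isomers: NCS mer (3 arrangements); NCS fac (chiral).
One of these lacks any improper symmetry element and so occurs as an enantiomeric pair, giving 4 + 1 = 5 stereoisomers in total.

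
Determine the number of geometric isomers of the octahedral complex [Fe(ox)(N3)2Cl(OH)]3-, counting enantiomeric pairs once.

An octahedron has six vertices in three trans pairs; every non-trans pair is cis.
Each ox is bidentate and must span two cis positions.
Systematic placement gives 4 geometric isomers: N3 cis (3 arrangements, 2 chiral); N3 trans.

4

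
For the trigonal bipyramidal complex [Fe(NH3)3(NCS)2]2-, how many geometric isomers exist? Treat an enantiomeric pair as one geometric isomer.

3

A trigonal bipyramid has two axial and three equatorial sites, which are chemically inequivalent.
Systematic placement gives 3 geometric isomers: NCS both axial; NCS one axial, one equatorial; NCS both equatorial.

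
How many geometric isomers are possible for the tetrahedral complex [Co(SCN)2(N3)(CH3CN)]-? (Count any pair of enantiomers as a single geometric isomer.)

1

In a tetrahedral complex all four positions are equivalent and every pair of ligands is adjacent — there is no cis/trans distinction.
Only one geometric arrangement is possible.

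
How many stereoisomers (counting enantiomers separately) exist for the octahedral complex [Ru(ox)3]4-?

2

An octahedron has six vertices in three trans pairs; every non-trans pair is cis.
Each ox is bidentate and must span two cis positions.
Only one geometric arrangement is possible; it has no improper symmetry element, so it exists as a pair of enantiomers (2 stereoisomers).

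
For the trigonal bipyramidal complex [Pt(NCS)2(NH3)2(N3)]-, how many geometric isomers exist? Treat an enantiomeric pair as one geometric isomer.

5

In a trigonal bipyramid the two axial positions differ from the three equatorial ones.
Exhaustive case analysis gives 5 geometric isomers.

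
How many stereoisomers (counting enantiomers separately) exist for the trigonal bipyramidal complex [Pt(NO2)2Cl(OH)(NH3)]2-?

In a trigonal bipyramid the two axial positions differ from the three equatorial ones.
Exhaustive case analysis gives 7 geometric isomers.
Of these, 3 lack any improper symmetry element and so occur as enantiomeric pairs, giving 7 + 3 = 10 stereoisomers in total.

10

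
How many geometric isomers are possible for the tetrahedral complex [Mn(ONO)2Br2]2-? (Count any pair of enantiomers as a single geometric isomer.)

In a tetrahedral complex all four positions are equivalent and every pair of ligands is adjacent — there is no cis/trans distinction.
Only one geometric arrangement is possible.

1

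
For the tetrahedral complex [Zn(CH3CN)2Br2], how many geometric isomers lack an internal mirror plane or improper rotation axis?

In a tetrahedral complex all four positions are equivalent and every pair of ligands is adjacent — there is no cis/trans distinction.
Only one geometric arrangement is possible.

0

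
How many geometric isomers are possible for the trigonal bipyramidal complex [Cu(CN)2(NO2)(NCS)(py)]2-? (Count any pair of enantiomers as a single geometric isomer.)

In a trigonal bipyramid the two axial positions differ from the three equatorial ones.
Placing the ligands in turn and identifying arrangements related by rotation or reflection leaves 7 distinct geometric isomers.

7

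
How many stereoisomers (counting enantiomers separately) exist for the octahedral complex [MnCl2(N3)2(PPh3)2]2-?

6

In an octahedral complex each vertex has one trans partner and four cis neighbours.
There are 5 geometric isomers: Cl trans, N3 trans, PPh3 trans; Cl trans, N3 cis, PPh3 cis; Cl cis, N3 cis, PPh3 trans; Cl cis, N3 cis, PPh3 cis (chiral); Cl cis, N3 trans, PPh3 cis.
One of these lacks any improper symmetry element and so occurs as an enantiomeric pair, giving 5 + 1 = 6 stereoisomers in total.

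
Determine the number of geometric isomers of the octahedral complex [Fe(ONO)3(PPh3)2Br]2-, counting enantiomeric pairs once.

In an octahedral complex each vertex has one trans partner and four cis neighbours.
The distinct arrangements are (3 in all): ONO mer, PPh3 trans; ONO fac, PPh3 cis; ONO mer, PPh3 cis.

3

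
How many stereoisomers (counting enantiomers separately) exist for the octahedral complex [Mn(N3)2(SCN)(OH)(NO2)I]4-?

15

The six octahedral sites form three mutually perpendicular trans pairs.
Systematic enumeration (placing each ligand type in turn and discarding arrangements equivalent by rotation or reflection) gives 9 geometric isomers.
Of these, 6 lack any improper symmetry element and so occur as enantiomeric pairs, giving 9 + 6 = 15 stereoisomers in total.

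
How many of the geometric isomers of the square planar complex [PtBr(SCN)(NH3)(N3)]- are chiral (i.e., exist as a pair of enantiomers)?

The distinct arrangements are (3 in all): (Br/NH3 trans, N3/SCN trans); (Br/SCN trans, N3/NH3 trans); (Br/N3 trans, NH3/SCN trans).
Each arrangement has an internal mirror plane or centre of symmetry, so none is chiral.

0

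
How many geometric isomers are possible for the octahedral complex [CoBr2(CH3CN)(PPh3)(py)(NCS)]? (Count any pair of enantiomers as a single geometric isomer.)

An octahedron has six vertices in three trans pairs; every non-trans pair is cis.
Systematic enumeration (placing each ligand type in turn and discarding arrangements equivalent by rotation or reflection) gives 9 geometric isomers.

9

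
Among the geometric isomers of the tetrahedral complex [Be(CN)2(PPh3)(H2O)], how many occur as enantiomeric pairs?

All four vertices of a tetrahedron are equivalent and mutually adjacent, so cis/trans isomerism cannot arise.
Only one geometric arrangement is possible.

0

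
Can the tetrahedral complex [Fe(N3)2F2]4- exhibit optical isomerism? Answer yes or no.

no

Only one geometric arrangement is possible.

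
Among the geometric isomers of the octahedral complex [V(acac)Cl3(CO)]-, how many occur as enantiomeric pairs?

0

In an octahedral complex each vertex has one trans partner and four cis neighbours.
Each acac is bidentate and must span two cis positions.
The distinct arrangements are (2 in all): Cl fac; Cl mer.
Each arrangement has an internal mirror plane or centre of symmetry, so none is chiral.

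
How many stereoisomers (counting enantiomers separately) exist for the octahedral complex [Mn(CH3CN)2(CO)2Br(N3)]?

8

There are 6 geometric isomers: CH3CN cis, CO cis (3 arrangements, 2 chiral); CH3CN cis, CO trans; CH3CN trans, CO cis; CH3CN trans, CO trans.
Of these, 2 lack any improper symmetry element and so occur as enantiomeric pairs, giving 6 + 2 = 8 stereoisomers in total.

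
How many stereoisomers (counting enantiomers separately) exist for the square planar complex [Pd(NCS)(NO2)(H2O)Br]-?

3

The distinct arrangements are (3 in all): (Br/NCS trans, H2O/NO2 trans); (Br/NO2 trans, H2O/NCS trans); (Br/H2O trans, NCS/NO2 trans).
Each arrangement has an internal mirror plane or centre of symmetry, so none is chiral.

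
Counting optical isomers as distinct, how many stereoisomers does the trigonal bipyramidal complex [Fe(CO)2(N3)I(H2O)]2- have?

In a trigonal bipyramid the two axial positions differ from the three equatorial ones.
Placing the ligands in turn and identifying arrangements related by rotation or reflection leaves 7 distinct geometric isomers.
Of these, 3 lack any improper symmetry element and so occur as enantiomeric pairs, giving 7 + 3 = 10 stereoisomers in total.

10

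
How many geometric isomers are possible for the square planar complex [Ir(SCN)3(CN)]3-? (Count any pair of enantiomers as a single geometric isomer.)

In a square planar complex each vertex has one trans partner and two cis neighbours.
Only one geometric arrangement is possible.

1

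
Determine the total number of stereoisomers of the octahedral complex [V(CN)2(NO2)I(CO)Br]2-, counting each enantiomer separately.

Placing the ligands in turn and identifying arrangements related by rotation or reflection leaves 9 distinct geometric isomers.
Of these, 6 lack any improper symmetry element and so occur as enantiomeric pairs, giving 9 + 6 = 15 stereoisomers in total.

15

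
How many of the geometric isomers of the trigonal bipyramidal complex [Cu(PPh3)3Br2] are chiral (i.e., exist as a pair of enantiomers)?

0

In a trigonal bipyramid the two axial positions differ from the three equatorial ones.
Working through the distinct placements yields 3 geometric isomers: Br both axial; Br one axial, one equatorial; Br both equatorial.
Each arrangement has an internal mirror plane or centre of symmetry, so none is chiral.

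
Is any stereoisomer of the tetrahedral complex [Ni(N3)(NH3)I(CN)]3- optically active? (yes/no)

In a tetrahedral complex all four positions are equivalent and every pair of ligands is adjacent — there is no cis/trans distinction.
Only one geometric arrangement is possible; it has no improper symmetry element, so it exists as a pair of enantiomers (2 stereoisomers).

yes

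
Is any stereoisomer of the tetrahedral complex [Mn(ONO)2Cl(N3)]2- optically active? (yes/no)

no

All four vertices of a tetrahedron are equivalent and mutually adjacent, so cis/trans isomerism cannot arise.
Only one geometric arrangement is possible.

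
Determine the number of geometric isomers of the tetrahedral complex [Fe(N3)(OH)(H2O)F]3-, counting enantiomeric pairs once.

1

In a tetrahedral complex all four positions are equivalent and every pair of ligands is adjacent — there is no cis/trans distinction.
Only one geometric arrangement is possible; it has no improper symmetry element, so it exists as a pair of enantiomers (2 stereoisomers).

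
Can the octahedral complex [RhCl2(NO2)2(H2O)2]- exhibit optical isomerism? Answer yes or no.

yes

The six octahedral sites form three mutually perpendicular trans pairs.
Systematic placement gives 5 geometric isomers: Cl trans, NO2 trans, H2O trans; Cl trans, NO2 cis, H2O cis; Cl cis, NO2 trans, H2O cis; Cl cis, NO2 cis, H2O cis (chiral); Cl cis, NO2 cis, H2O trans.
One of these lacks any improper symmetry element and so occurs as an enantiomeric pair, giving 5 + 1 = 6 stereoisomers in total.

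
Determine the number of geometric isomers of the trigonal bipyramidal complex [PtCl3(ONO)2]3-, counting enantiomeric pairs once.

A trigonal bipyramid has two axial and three equatorial sites, which are chemically inequivalent.
Systematic placement gives 3 geometric isomers: ONO both equatorial; ONO one axial, one equatorial; ONO both axial.

3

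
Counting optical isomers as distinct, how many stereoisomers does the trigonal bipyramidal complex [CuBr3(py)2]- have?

3

Systematic placement gives 3 geometric isomers: py both equatorial; py one axial, one equatorial; py both axial.
Each arrangement has an internal mirror plane or centre of symmetry, so none is chiral.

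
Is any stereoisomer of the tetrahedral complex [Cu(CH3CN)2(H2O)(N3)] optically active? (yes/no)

Only one geometric arrangement is possible.

no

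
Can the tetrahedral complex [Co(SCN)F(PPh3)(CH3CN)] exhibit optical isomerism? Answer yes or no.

All four vertices of a tetrahedron are equivalent and mutually adjacent, so cis/trans isomerism cannot arise.
Only one geometric arrangement is possible; it has no improper symmetry element, so it exists as a pair of enantiomers (2 stereoisomers).

yes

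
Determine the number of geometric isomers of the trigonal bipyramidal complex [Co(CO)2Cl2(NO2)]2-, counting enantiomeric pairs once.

A trigonal bipyramid has two axial and three equatorial sites, which are chemically inequivalent.
Placing the ligands in turn and identifying arrangements related by rotation or reflection leaves 5 distinct geometric isomers.

5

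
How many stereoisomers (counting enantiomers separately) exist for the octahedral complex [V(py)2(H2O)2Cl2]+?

6

In an octahedral complex each vertex has one trans partner and four cis neighbours.
Working through the distinct placements yields 5 geometric isomers: py trans, H2O trans, Cl trans; py cis, H2O cis, Cl trans; py trans, H2O cis, Cl cis; py cis, H2O cis, Cl cis (chiral); py cis, H2O trans, Cl cis.
One of these lacks any improper symmetry element and so occurs as an enantiomeric pair, giving 5 + 1 = 6 stereoisomers in total.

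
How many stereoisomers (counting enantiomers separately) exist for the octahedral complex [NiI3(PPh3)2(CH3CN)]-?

The six octahedral sites form three mutually perpendicular trans pairs.
Systematic placement gives 3 geometric isomers: I mer, PPh3 trans; I fac, PPh3 cis; I mer, PPh3 cis.
Each arrangement has an internal mirror plane or centre of symmetry, so none is chiral.

3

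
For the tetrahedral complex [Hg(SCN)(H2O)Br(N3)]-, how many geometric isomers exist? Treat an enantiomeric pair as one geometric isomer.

In a tetrahedral complex all four positions are equivalent and every pair of ligands is adjacent — there is no cis/trans distinction.
Only one geometric arrangement is possible; it has no improper symmetry element, so it exists as a pair of enantiomers (2 stereoisomers).

1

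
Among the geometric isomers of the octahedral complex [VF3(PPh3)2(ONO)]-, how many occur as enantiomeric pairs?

0

In an octahedral complex each vertex has one trans partner and four cis neighbours.
Working through the distinct placements yields 3 geometric isomers: F mer, PPh3 trans; F mer, PPh3 cis; F fac, PPh3 cis.
Each arrangement has an internal mirror plane or centre of symmetry, so none is chiral.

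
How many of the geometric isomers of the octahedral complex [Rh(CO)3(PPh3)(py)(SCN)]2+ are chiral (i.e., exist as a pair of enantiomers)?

In an octahedral complex each vertex has one trans partner and four cis neighbours.
Systematic placement gives 4 geometric isomers: CO mer (3 arrangements); CO fac (chiral).
One of these lacks any improper symmetry element and so occurs as an enantiomeric pair, giving 4 + 1 = 5 stereoisomers in total.

1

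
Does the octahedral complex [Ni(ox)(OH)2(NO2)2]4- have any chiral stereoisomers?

In an octahedral complex each vertex has one trans partner and four cis neighbours.
Each ox is bidentate and must span two cis positions.
Working through the distinct placements yields 3 geometric isomers: OH cis, NO2 trans; OH cis, NO2 cis (chiral); OH trans, NO2 cis.
One of these lacks any improper symmetry element and so occurs as an enantiomeric pair, giving 3 + 1 = 4 stereoisomers in total.

yes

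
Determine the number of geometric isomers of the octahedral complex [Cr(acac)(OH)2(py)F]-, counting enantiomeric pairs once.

4

An octahedron has six vertices in three trans pairs; every non-trans pair is cis.
Each acac is bidentate and must span two cis positions.
There are 4 geometric isomers: OH cis (3 arrangements, 2 chiral); OH trans.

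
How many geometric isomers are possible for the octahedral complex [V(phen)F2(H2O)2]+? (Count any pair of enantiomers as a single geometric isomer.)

3

The six octahedral sites form three mutually perpendicular trans pairs.
Each phen is bidentate and must span two cis positions.
The distinct arrangements are (3 in all): F trans, H2O cis; F cis, H2O cis (chiral); F cis, H2O trans.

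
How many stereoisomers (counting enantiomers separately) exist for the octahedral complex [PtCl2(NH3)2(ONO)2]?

In an octahedral complex each vertex has one trans partner and four cis neighbours.
Systematic placement gives 5 geometric isomers: Cl trans, NH3 trans, ONO trans; Cl trans, NH3 cis, ONO cis; Cl cis, NH3 cis, ONO trans; Cl cis, NH3 cis, ONO cis (chiral); Cl cis, NH3 trans, ONO cis.
One of these lacks any improper symmetry element and so occurs as an enantiomeric pair, giving 5 + 1 = 6 stereoisomers in total.

6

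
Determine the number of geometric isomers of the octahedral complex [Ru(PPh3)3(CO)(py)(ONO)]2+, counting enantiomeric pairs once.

Systematic placement gives 4 geometric isomers: PPh3 mer (3 arrangements); PPh3 fac (chiral).

4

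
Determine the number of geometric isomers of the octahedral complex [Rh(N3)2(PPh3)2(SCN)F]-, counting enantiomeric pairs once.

6

The six octahedral sites form three mutually perpendicular trans pairs.
Working through the distinct placements yields 6 geometric isomers: N3 cis, PPh3 cis (3 arrangements, 2 chiral); N3 cis, PPh3 trans; N3 trans, PPh3 cis; N3 trans, PPh3 trans.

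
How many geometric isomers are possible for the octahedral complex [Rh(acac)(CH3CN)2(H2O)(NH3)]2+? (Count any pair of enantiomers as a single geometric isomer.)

4

Each acac is bidentate and must span two cis positions.
Systematic placement gives 4 geometric isomers: CH3CN trans; CH3CN cis (3 arrangements, 2 chiral).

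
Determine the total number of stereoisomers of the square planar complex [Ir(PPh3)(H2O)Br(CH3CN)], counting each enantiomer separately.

Working through the distinct placements yields 3 geometric isomers: (Br/H2O trans, CH3CN/PPh3 trans); (Br/PPh3 trans, CH3CN/H2O trans); (Br/CH3CN trans, H2O/PPh3 trans).
Each arrangement has an internal mirror plane or centre of symmetry, so none is chiral.

3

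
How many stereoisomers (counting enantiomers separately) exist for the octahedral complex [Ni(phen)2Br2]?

Each phen is bidentate and must span two cis positions.
The distinct arrangements are (2 in all): Br trans; Br cis (chiral).
One of these lacks any improper symmetry element and so occurs as an enantiomeric pair, giving 2 + 1 = 3 stereoisomers in total.

3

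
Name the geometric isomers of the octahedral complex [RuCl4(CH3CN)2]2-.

cis and trans

In an octahedral complex each vertex has one trans partner and four cis neighbours.
Systematic placement gives 2 geometric isomers: CH3CN trans; CH3CN cis.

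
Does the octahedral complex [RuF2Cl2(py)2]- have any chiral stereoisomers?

In an octahedral complex each vertex has one trans partner and four cis neighbours.
There are 5 geometric isomers: F trans, Cl trans, py trans; F cis, Cl trans, py cis; F cis, Cl cis, py trans; F cis, Cl cis, py cis (chiral); F trans, Cl cis, py cis.
One of these lacks any improper symmetry element and so occurs as an enantiomeric pair, giving 5 + 1 = 6 stereoisomers in total.

yes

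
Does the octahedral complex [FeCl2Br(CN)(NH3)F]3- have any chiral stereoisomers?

yes

The six octahedral sites form three mutually perpendicular trans pairs.
Systematic enumeration (placing each ligand type in turn and discarding arrangements equivalent by rotation or reflection) gives 9 geometric isomers.
Of these, 6 lack any improper symmetry element and so occur as enantiomeric pairs, giving 9 + 6 = 15 stereoisomers in total.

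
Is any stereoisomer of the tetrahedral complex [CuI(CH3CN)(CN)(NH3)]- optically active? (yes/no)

yes

Only one geometric arrangement is possible; it has no improper symmetry element, so it exists as a pair of enantiomers (2 stereoisomers).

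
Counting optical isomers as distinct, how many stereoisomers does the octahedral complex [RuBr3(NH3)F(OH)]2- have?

There are 4 geometric isomers: Br mer (3 arrangements); Br fac (chiral).
One of these lacks any improper symmetry element and so occurs as an enantiomeric pair, giving 4 + 1 = 5 stereoisomers in total.

5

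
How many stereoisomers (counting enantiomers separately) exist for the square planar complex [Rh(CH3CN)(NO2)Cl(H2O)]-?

3

A square has two trans pairs of vertices; adjacent vertices are cis.
The distinct arrangements are (3 in all): (CH3CN/H2O trans, Cl/NO2 trans); (CH3CN/NO2 trans, Cl/H2O trans); (CH3CN/Cl trans, H2O/NO2 trans).
Each arrangement has an internal mirror plane or centre of symmetry, so none is chiral.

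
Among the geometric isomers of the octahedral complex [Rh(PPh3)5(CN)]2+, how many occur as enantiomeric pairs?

An octahedron has six vertices in three trans pairs; every non-trans pair is cis.
Only one geometric arrangement is possible.

0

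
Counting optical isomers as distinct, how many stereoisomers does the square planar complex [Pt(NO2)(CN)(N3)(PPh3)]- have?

3

A square has two trans pairs of vertices; adjacent vertices are cis.
Systematic placement gives 3 geometric isomers: (CN/NO2 trans, N3/PPh3 trans); (CN/PPh3 trans, N3/NO2 trans); (CN/N3 trans, NO2/PPh3 trans).
Each arrangement has an internal mirror plane or centre of symmetry, so none is chiral.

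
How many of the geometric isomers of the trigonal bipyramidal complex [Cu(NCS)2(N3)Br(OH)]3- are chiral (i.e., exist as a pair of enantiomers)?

Placing the ligands in turn and identifying arrangements related by rotation or reflection leaves 7 distinct geometric isomers.
Of these, 3 lack any improper symmetry element and so occur as enantiomeric pairs, giving 7 + 3 = 10 stereoisomers in total.

3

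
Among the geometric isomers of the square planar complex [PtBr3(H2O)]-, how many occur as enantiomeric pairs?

Only one geometric arrangement is possible.

0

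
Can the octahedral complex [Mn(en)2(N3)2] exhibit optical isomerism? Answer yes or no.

yes

An octahedron has six vertices in three trans pairs; every non-trans pair is cis.
Each en is bidentate and must span two cis positions.
There are 2 geometric isomers: N3 trans; N3 cis (chiral).
One of these lacks any improper symmetry element and so occurs as an enantiomeric pair, giving 2 + 1 = 3 stereoisomers in total.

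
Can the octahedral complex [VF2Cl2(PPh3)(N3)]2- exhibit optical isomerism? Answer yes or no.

In an octahedral complex each vertex has one trans partner and four cis neighbours.
Working through the distinct placements yields 6 geometric isomers: F trans, Cl trans; F cis, Cl trans; F cis, Cl cis (3 arrangements, 2 chiral); F trans, Cl cis.
Of these, 2 lack any improper symmetry element and so occur as enantiomeric pairs, giving 6 + 2 = 8 stereoisomers in total.

yes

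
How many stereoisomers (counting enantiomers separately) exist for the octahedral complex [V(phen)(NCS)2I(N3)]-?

6

The six octahedral sites form three mutually perpendicular trans pairs.
Each phen is bidentate and must span two cis positions.
Working through the distinct placements yields 4 geometric isomers: NCS cis (3 arrangements, 2 chiral); NCS trans.
Of these, 2 lack any improper symmetry element and so occur as enantiomeric pairs, giving 4 + 2 = 6 stereoisomers in total.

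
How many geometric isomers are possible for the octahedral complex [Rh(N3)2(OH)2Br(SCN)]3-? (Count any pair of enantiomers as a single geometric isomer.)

In an octahedral complex each vertex has one trans partner and four cis neighbours.
There are 6 geometric isomers: N3 cis, OH cis (3 arrangements, 2 chiral); N3 cis, OH trans; N3 trans, OH cis; N3 trans, OH trans.

6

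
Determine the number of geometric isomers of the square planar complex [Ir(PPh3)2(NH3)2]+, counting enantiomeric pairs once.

A square has two trans pairs of vertices; adjacent vertices are cis.
The distinct arrangements are (2 in all): PPh3 cis; PPh3 trans.

2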